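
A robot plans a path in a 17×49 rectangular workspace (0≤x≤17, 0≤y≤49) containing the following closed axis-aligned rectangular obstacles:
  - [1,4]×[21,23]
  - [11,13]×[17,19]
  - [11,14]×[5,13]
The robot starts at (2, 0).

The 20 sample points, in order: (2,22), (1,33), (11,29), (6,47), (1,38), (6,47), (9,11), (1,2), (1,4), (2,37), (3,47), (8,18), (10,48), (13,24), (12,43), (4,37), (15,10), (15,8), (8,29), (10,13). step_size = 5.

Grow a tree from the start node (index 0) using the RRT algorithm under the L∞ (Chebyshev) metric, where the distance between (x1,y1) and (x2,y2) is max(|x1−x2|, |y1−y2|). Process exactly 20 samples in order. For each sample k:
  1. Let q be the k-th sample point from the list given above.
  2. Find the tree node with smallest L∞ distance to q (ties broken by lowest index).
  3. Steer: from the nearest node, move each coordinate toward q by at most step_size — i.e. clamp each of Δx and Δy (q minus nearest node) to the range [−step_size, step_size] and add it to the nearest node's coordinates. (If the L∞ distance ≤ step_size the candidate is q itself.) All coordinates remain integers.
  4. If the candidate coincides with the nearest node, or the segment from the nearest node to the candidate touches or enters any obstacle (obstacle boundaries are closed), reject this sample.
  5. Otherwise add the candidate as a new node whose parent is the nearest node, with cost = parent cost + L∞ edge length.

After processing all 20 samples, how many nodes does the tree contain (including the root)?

Node count: 18

1. q=(2,22) nearest=0 d=22 new=(2,5) → add node 1 parent=0 cost=5
2. q=(1,33) nearest=1 d=28 new=(1,10) → add node 2 parent=1 cost=10
3. q=(11,29) nearest=2 d=19 new=(6,15) → add node 3 parent=2 cost=15
4. q=(6,47) nearest=3 d=32 new=(6,20) → add node 4 parent=3 cost=20
5. q=(1,38) nearest=4 d=18 new=(1,25) → blocked by [1,4]×[21,23], reject
6. q=(6,47) nearest=4 d=27 new=(6,25) → add node 5 parent=4 cost=25
7. q=(9,11) nearest=3 d=4 new=(9,11) → add node 6 parent=3 cost=19
8. q=(1,2) nearest=0 d=2 new=(1,2) → add node 7 parent=0 cost=2
9. q=(1,4) nearest=1 d=1 new=(1,4) → add node 8 parent=1 cost=6
10. q=(2,37) nearest=5 d=12 new=(2,30) → add node 9 parent=5 cost=30
11. q=(3,47) nearest=9 d=17 new=(3,35) → add node 10 parent=9 cost=35
12. q=(8,18) nearest=4 d=2 new=(8,18) → add node 11 parent=4 cost=22
13. q=(10,48) nearest=10 d=13 new=(8,40) → add node 12 parent=10 cost=40
14. q=(13,24) nearest=11 d=6 new=(13,23) → add node 13 parent=11 cost=27
15. q=(12,43) nearest=12 d=4 new=(12,43) → add node 14 parent=12 cost=44
16. q=(4,37) nearest=10 d=2 new=(4,37) → add node 15 parent=10 cost=37
17. q=(15,10) nearest=6 d=6 new=(14,10) → blocked by [11,14]×[5,13], reject
18. q=(15,8) nearest=6 d=6 new=(14,8) → blocked by [11,14]×[5,13], reject
19. q=(8,29) nearest=5 d=4 new=(8,29) → add node 16 parent=5 cost=29
20. q=(10,13) nearest=6 d=2 new=(10,13) → add node 17 parent=6 cost=21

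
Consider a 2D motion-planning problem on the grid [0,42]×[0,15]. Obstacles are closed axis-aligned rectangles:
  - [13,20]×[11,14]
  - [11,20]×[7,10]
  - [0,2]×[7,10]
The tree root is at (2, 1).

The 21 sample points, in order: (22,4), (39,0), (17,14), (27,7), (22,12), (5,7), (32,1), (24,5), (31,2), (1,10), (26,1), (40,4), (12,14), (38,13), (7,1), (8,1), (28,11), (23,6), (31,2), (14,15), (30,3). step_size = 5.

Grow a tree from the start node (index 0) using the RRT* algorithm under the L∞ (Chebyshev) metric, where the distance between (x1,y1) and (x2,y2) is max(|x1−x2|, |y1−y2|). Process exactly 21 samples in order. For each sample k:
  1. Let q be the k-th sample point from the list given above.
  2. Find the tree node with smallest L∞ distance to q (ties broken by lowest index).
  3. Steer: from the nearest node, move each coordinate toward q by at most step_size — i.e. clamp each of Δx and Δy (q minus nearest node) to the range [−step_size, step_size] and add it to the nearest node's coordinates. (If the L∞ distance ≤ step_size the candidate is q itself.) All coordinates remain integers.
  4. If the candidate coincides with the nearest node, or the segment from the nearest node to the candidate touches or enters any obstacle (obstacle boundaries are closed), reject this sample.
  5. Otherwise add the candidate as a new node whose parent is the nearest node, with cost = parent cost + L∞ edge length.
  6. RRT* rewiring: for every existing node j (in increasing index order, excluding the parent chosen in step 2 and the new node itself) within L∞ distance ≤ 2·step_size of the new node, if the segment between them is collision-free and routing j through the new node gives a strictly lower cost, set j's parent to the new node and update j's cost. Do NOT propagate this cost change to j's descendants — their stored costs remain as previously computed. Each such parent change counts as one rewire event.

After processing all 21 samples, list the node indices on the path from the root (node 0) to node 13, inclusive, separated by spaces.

1. q=(22,4) nearest=0 d=20 new=(7,4) → add node 1 parent=0 cost=5
2. q=(39,0) nearest=1 d=32 new=(12,0) → add node 2 parent=1 cost=10
3. q=(17,14) nearest=1 d=10 new=(12,9) → blocked by [11,20]×[7,10], reject
4. q=(27,7) nearest=2 d=15 new=(17,5) → add node 3 parent=2 cost=15
5. q=(22,12) nearest=3 d=7 new=(22,10) → blocked by [11,20]×[7,10], reject
6. q=(5,7) nearest=1 d=3 new=(5,7) → add node 4 parent=1 cost=8
7. q=(32,1) nearest=3 d=15 new=(22,1) → add node 5 parent=3 cost=20
8. q=(24,5) nearest=5 d=4 new=(24,5) → add node 6 parent=5 cost=24
9. q=(31,2) nearest=6 d=7 new=(29,2) → add node 7 parent=6 cost=29
10. q=(1,10) nearest=4 d=4 new=(1,10) → blocked by [0,2]×[7,10], reject
11. q=(26,1) nearest=7 d=3 new=(26,1) → add node 8 parent=7 cost=32
12. q=(40,4) nearest=7 d=11 new=(34,4) → add node 9 parent=7 cost=34
13. q=(12,14) nearest=4 d=7 new=(10,12) → add node 10 parent=4 cost=13
14. q=(38,13) nearest=9 d=9 new=(38,9) → add node 11 parent=9 cost=39
15. q=(7,1) nearest=1 d=3 new=(7,1) → add node 12 parent=1 cost=8
16. q=(8,1) nearest=12 d=1 new=(8,1) → add node 13 parent=12 cost=9
17. q=(28,11) nearest=6 d=6 new=(28,10) → add node 14 parent=6 cost=29
18. q=(23,6) nearest=6 d=1 new=(23,6) → add node 15 parent=6 cost=25; rewire 8→15 (30<32)
19. q=(31,2) nearest=7 d=2 new=(31,2) → add node 16 parent=7 cost=31; rewire 11→16 (38<39)
20. q=(14,15) nearest=10 d=4 new=(14,15) → add node 17 parent=10 cost=17
21. q=(30,3) nearest=7 d=1 new=(30,3) → add node 18 parent=7 cost=30

Path: 0 1 12 13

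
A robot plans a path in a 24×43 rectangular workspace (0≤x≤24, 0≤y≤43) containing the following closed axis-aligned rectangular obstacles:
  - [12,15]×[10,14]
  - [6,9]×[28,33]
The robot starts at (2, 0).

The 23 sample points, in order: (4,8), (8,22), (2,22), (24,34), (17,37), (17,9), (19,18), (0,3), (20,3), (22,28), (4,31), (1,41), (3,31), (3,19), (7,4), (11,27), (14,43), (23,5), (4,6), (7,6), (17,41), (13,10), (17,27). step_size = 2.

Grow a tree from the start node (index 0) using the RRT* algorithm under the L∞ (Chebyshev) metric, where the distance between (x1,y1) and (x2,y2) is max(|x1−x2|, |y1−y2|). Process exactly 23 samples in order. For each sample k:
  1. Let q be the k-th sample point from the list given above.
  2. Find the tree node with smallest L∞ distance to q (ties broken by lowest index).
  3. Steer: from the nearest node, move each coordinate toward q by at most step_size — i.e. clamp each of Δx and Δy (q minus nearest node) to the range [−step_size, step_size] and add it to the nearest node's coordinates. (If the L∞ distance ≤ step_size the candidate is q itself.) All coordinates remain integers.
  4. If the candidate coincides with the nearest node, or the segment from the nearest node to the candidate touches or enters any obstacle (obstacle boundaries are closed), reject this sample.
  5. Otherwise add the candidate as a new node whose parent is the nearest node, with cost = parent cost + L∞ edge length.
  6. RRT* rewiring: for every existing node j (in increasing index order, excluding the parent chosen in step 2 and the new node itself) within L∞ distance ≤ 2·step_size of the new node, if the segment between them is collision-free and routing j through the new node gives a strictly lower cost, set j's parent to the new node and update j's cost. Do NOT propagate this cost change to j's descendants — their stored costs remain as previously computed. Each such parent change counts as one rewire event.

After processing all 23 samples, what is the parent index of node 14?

1. q=(4,8) nearest=0 d=8 new=(4,2) → add node 1 parent=0 cost=2
2. q=(8,22) nearest=1 d=20 new=(6,4) → add node 2 parent=1 cost=4
3. q=(2,22) nearest=2 d=18 new=(4,6) → add node 3 parent=2 cost=6
4. q=(24,34) nearest=3 d=28 new=(6,8) → add node 4 parent=3 cost=8
5. q=(17,37) nearest=4 d=29 new=(8,10) → add node 5 parent=4 cost=10
6. q=(17,9) nearest=5 d=9 new=(10,9) → add node 6 parent=5 cost=12
7. q=(19,18) nearest=6 d=9 new=(12,11) → blocked by [12,15]×[10,14], reject
8. q=(0,3) nearest=0 d=3 new=(0,2) → add node 7 parent=0 cost=2
9. q=(20,3) nearest=6 d=10 new=(12,7) → add node 8 parent=6 cost=14
10. q=(22,28) nearest=5 d=18 new=(10,12) → add node 9 parent=5 cost=12
11. q=(4,31) nearest=9 d=19 new=(8,14) → add node 10 parent=9 cost=14
12. q=(1,41) nearest=10 d=27 new=(6,16) → add node 11 parent=10 cost=16
13. q=(3,31) nearest=11 d=15 new=(4,18) → add node 12 parent=11 cost=18
14. q=(3,19) nearest=12 d=1 new=(3,19) → add node 13 parent=12 cost=19
15. q=(7,4) nearest=2 d=1 new=(7,4) → add node 14 parent=2 cost=5
16. q=(11,27) nearest=13 d=8 new=(5,21) → add node 15 parent=13 cost=21
17. q=(14,43) nearest=15 d=22 new=(7,23) → add node 16 parent=15 cost=23
18. q=(23,5) nearest=8 d=11 new=(14,5) → add node 17 parent=8 cost=16
19. q=(4,6) nearest=3 d=0 → coincident, reject
20. q=(7,6) nearest=2 d=2 new=(7,6) → add node 18 parent=2 cost=6; rewire 6→18 (9<12)
21. q=(17,41) nearest=16 d=18 new=(9,25) → add node 19 parent=16 cost=25
22. q=(13,10) nearest=6 d=3 new=(12,10) → blocked by [12,15]×[10,14], reject
23. q=(17,27) nearest=19 d=8 new=(11,27) → add node 20 parent=19 cost=27

Parent of node 14: 2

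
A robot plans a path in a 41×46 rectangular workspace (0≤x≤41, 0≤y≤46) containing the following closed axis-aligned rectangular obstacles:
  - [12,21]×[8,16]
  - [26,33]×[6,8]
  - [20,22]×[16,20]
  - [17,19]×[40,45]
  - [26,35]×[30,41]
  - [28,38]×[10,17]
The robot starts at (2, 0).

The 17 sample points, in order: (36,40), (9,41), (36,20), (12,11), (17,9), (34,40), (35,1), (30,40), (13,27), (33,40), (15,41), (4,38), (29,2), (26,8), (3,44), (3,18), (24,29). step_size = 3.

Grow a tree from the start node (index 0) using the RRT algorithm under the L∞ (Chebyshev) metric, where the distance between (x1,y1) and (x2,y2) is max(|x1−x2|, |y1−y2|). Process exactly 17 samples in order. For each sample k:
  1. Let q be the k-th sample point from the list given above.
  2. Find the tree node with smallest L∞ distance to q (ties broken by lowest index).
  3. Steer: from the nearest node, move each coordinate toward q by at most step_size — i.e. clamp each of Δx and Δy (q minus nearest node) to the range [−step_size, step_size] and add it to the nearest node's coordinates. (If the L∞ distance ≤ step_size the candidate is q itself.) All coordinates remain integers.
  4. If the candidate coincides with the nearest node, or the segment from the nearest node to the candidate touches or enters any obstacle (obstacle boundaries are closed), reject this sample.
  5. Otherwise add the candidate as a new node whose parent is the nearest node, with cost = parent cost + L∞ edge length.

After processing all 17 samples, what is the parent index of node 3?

Parent of node 3: 2

1. q=(36,40) nearest=0 d=40 new=(5,3) → add node 1 parent=0 cost=3
2. q=(9,41) nearest=1 d=38 new=(8,6) → add node 2 parent=1 cost=6
3. q=(36,20) nearest=2 d=28 new=(11,9) → add node 3 parent=2 cost=9
4. q=(12,11) nearest=3 d=2 new=(12,11) → blocked by [12,21]×[8,16], reject
5. q=(17,9) nearest=3 d=6 new=(14,9) → blocked by [12,21]×[8,16], reject
6. q=(34,40) nearest=3 d=31 new=(14,12) → blocked by [12,21]×[8,16], reject
7. q=(35,1) nearest=3 d=24 new=(14,6) → blocked by [12,21]×[8,16], reject
8. q=(30,40) nearest=3 d=31 new=(14,12) → blocked by [12,21]×[8,16], reject
9. q=(13,27) nearest=3 d=18 new=(13,12) → blocked by [12,21]×[8,16], reject
10. q=(33,40) nearest=3 d=31 new=(14,12) → blocked by [12,21]×[8,16], reject
11. q=(15,41) nearest=3 d=32 new=(14,12) → blocked by [12,21]×[8,16], reject
12. q=(4,38) nearest=3 d=29 new=(8,12) → add node 4 parent=3 cost=12
13. q=(29,2) nearest=3 d=18 new=(14,6) → blocked by [12,21]×[8,16], reject
14. q=(26,8) nearest=3 d=15 new=(14,8) → blocked by [12,21]×[8,16], reject
15. q=(3,44) nearest=4 d=32 new=(5,15) → add node 5 parent=4 cost=15
16. q=(3,18) nearest=5 d=3 new=(3,18) → add node 6 parent=5 cost=18
17. q=(24,29) nearest=4 d=17 new=(11,15) → add node 7 parent=4 cost=15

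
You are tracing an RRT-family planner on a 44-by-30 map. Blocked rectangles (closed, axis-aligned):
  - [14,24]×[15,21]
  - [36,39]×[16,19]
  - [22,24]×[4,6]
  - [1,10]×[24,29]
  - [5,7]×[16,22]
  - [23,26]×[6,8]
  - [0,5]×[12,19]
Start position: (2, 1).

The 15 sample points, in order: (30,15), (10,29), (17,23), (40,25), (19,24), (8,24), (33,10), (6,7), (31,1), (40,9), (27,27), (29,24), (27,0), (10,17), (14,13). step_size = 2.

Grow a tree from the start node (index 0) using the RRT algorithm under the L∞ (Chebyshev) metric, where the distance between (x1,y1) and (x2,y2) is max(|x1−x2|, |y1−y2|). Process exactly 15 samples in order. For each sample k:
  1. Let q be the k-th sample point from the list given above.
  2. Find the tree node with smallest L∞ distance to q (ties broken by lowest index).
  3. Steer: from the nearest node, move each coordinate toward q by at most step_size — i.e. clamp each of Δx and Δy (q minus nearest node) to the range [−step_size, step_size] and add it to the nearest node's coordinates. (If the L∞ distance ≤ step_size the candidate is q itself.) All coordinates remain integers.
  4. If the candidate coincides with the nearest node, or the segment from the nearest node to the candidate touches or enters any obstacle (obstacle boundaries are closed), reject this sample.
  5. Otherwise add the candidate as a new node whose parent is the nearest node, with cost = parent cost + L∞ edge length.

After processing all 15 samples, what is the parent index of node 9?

1. q=(30,15) nearest=0 d=28 new=(4,3) → add node 1 parent=0 cost=2
2. q=(10,29) nearest=1 d=26 new=(6,5) → add node 2 parent=1 cost=4
3. q=(17,23) nearest=2 d=18 new=(8,7) → add node 3 parent=2 cost=6
4. q=(40,25) nearest=3 d=32 new=(10,9) → add node 4 parent=3 cost=8
5. q=(19,24) nearest=4 d=15 new=(12,11) → add node 5 parent=4 cost=10
6. q=(8,24) nearest=5 d=13 new=(10,13) → add node 6 parent=5 cost=12
7. q=(33,10) nearest=5 d=21 new=(14,10) → add node 7 parent=5 cost=12
8. q=(6,7) nearest=2 d=2 new=(6,7) → add node 8 parent=2 cost=6
9. q=(31,1) nearest=7 d=17 new=(16,8) → add node 9 parent=7 cost=14
10. q=(40,9) nearest=9 d=24 new=(18,9) → add node 10 parent=9 cost=16
11. q=(27,27) nearest=5 d=16 new=(14,13) → add node 11 parent=5 cost=12
12. q=(29,24) nearest=7 d=15 new=(16,12) → add node 12 parent=7 cost=14
13. q=(27,0) nearest=10 d=9 new=(20,7) → add node 13 parent=10 cost=18
14. q=(10,17) nearest=6 d=4 new=(10,15) → add node 14 parent=6 cost=14
15. q=(14,13) nearest=11 d=0 → coincident, reject

Parent of node 9: 7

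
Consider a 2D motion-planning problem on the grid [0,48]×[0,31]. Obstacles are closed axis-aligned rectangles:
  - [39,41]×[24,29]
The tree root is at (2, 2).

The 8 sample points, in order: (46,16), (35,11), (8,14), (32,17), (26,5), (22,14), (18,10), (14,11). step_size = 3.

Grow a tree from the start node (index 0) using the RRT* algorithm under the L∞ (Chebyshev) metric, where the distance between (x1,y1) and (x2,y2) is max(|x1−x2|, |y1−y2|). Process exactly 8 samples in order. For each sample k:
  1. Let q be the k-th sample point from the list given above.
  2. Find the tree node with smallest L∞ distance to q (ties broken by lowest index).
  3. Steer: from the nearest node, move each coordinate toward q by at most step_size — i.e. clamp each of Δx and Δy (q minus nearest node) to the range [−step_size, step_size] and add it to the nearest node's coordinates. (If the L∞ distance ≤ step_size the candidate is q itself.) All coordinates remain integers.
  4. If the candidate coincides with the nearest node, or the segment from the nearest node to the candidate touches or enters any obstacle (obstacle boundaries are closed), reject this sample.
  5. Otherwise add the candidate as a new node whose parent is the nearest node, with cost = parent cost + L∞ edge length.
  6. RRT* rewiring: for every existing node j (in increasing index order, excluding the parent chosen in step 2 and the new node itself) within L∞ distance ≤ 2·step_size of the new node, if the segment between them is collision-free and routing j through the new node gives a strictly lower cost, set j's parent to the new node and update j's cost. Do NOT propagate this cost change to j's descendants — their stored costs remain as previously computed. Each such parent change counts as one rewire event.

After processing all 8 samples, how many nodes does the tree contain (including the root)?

Node count: 9

1. q=(46,16) nearest=0 d=44 new=(5,5) → add node 1 parent=0 cost=3
2. q=(35,11) nearest=1 d=30 new=(8,8) → add node 2 parent=1 cost=6
3. q=(8,14) nearest=2 d=6 new=(8,11) → add node 3 parent=2 cost=9
4. q=(32,17) nearest=2 d=24 new=(11,11) → add node 4 parent=2 cost=9
5. q=(26,5) nearest=4 d=15 new=(14,8) → add node 5 parent=4 cost=12
6. q=(22,14) nearest=5 d=8 new=(17,11) → add node 6 parent=5 cost=15
7. q=(18,10) nearest=6 d=1 new=(18,10) → add node 7 parent=6 cost=16
8. q=(14,11) nearest=4 d=3 new=(14,11) → add node 8 parent=4 cost=12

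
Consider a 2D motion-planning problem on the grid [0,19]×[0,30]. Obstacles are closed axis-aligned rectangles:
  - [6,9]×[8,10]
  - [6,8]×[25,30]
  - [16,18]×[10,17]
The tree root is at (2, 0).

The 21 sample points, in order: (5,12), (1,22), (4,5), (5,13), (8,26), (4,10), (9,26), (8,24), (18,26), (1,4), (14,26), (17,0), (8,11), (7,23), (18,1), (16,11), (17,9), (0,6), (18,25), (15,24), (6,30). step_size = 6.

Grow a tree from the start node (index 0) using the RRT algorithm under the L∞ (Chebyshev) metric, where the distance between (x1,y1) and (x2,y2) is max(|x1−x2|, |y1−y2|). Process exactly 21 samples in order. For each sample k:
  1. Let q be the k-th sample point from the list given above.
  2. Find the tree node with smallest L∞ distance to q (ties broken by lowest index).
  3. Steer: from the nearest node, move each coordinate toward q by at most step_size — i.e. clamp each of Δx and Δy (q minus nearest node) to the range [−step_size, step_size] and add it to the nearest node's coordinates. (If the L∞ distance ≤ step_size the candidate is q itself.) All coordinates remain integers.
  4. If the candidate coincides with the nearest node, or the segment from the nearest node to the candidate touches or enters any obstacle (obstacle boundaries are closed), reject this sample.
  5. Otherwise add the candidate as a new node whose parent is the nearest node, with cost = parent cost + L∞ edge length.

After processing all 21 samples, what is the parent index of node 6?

1. q=(5,12) nearest=0 d=12 new=(5,6) → add node 1 parent=0 cost=6
2. q=(1,22) nearest=1 d=16 new=(1,12) → add node 2 parent=1 cost=12
3. q=(4,5) nearest=1 d=1 new=(4,5) → add node 3 parent=1 cost=7
4. q=(5,13) nearest=2 d=4 new=(5,13) → add node 4 parent=2 cost=16
5. q=(8,26) nearest=4 d=13 new=(8,19) → add node 5 parent=4 cost=22
6. q=(4,10) nearest=2 d=3 new=(4,10) → add node 6 parent=2 cost=15
7. q=(9,26) nearest=5 d=7 new=(9,25) → add node 7 parent=5 cost=28
8. q=(8,24) nearest=7 d=1 new=(8,24) → add node 8 parent=7 cost=29
9. q=(18,26) nearest=7 d=9 new=(15,26) → add node 9 parent=7 cost=34
10. q=(1,4) nearest=3 d=3 new=(1,4) → add node 10 parent=3 cost=10
11. q=(14,26) nearest=9 d=1 new=(14,26) → add node 11 parent=9 cost=35
12. q=(17,0) nearest=1 d=12 new=(11,0) → add node 12 parent=1 cost=12
13. q=(8,11) nearest=4 d=3 new=(8,11) → add node 13 parent=4 cost=19
14. q=(7,23) nearest=8 d=1 new=(7,23) → add node 14 parent=8 cost=30
15. q=(18,1) nearest=12 d=7 new=(17,1) → add node 15 parent=12 cost=18
16. q=(16,11) nearest=5 d=8 new=(14,13) → add node 16 parent=5 cost=28
17. q=(17,9) nearest=16 d=4 new=(17,9) → blocked by [16,18]×[10,17], reject
18. q=(0,6) nearest=10 d=2 new=(0,6) → add node 17 parent=10 cost=12
19. q=(18,25) nearest=9 d=3 new=(18,25) → add node 18 parent=9 cost=37
20. q=(15,24) nearest=9 d=2 new=(15,24) → add node 19 parent=9 cost=36
21. q=(6,30) nearest=7 d=5 new=(6,30) → blocked by [6,8]×[25,30], reject

Parent of node 6: 2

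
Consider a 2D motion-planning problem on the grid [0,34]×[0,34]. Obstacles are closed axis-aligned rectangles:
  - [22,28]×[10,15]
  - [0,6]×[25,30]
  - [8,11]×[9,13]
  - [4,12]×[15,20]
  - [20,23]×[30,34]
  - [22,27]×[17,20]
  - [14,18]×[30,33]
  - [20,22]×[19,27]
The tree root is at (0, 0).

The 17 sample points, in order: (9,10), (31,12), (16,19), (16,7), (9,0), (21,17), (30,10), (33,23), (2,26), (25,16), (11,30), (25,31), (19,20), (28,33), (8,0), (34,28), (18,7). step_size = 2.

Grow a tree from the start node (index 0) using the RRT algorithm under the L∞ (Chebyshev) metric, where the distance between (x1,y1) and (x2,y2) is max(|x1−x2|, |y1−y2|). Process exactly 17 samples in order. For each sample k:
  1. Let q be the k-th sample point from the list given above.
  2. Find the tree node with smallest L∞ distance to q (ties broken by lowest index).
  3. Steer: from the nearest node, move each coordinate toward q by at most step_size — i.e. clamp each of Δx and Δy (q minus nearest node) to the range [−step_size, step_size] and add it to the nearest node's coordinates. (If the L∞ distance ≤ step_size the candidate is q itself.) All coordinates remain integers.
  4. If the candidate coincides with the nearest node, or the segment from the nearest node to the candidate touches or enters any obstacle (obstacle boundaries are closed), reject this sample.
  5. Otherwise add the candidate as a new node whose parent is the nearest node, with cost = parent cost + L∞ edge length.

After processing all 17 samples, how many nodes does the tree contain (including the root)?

Node count: 9

1. q=(9,10) nearest=0 d=10 new=(2,2) → add node 1 parent=0 cost=2
2. q=(31,12) nearest=1 d=29 new=(4,4) → add node 2 parent=1 cost=4
3. q=(16,19) nearest=2 d=15 new=(6,6) → add node 3 parent=2 cost=6
4. q=(16,7) nearest=3 d=10 new=(8,7) → add node 4 parent=3 cost=8
5. q=(9,0) nearest=2 d=5 new=(6,2) → add node 5 parent=2 cost=6
6. q=(21,17) nearest=4 d=13 new=(10,9) → blocked by [8,11]×[9,13], reject
7. q=(30,10) nearest=4 d=22 new=(10,9) → blocked by [8,11]×[9,13], reject
8. q=(33,23) nearest=4 d=25 new=(10,9) → blocked by [8,11]×[9,13], reject
9. q=(2,26) nearest=4 d=19 new=(6,9) → add node 6 parent=4 cost=10
10. q=(25,16) nearest=4 d=17 new=(10,9) → blocked by [8,11]×[9,13], reject
11. q=(11,30) nearest=6 d=21 new=(8,11) → blocked by [8,11]×[9,13], reject
12. q=(25,31) nearest=6 d=22 new=(8,11) → blocked by [8,11]×[9,13], reject
13. q=(19,20) nearest=4 d=13 new=(10,9) → blocked by [8,11]×[9,13], reject
14. q=(28,33) nearest=6 d=24 new=(8,11) → blocked by [8,11]×[9,13], reject
15. q=(8,0) nearest=5 d=2 new=(8,0) → add node 7 parent=5 cost=8
16. q=(34,28) nearest=4 d=26 new=(10,9) → blocked by [8,11]×[9,13], reject
17. q=(18,7) nearest=4 d=10 new=(10,7) → add node 8 parent=4 cost=10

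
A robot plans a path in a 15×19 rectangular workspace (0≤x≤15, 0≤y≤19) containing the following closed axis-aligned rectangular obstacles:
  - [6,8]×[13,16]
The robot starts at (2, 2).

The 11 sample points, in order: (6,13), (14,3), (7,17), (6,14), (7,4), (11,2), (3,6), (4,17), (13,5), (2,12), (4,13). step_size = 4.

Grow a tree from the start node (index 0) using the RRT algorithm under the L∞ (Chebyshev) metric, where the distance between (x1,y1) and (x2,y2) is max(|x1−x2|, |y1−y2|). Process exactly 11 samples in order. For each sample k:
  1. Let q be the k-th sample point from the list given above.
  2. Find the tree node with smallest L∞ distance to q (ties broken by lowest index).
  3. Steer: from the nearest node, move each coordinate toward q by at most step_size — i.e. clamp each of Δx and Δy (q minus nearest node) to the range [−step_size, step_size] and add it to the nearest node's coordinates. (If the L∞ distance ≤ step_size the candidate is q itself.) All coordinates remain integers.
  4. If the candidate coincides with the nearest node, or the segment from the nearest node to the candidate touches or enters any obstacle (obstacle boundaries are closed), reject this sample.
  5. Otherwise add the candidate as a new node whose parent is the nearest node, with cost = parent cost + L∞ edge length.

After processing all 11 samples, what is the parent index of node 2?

Parent of node 2: 1

1. q=(6,13) nearest=0 d=11 new=(6,6) → add node 1 parent=0 cost=4
2. q=(14,3) nearest=1 d=8 new=(10,3) → add node 2 parent=1 cost=8
3. q=(7,17) nearest=1 d=11 new=(7,10) → add node 3 parent=1 cost=8
4. q=(6,14) nearest=3 d=4 new=(6,14) → blocked by [6,8]×[13,16], reject
5. q=(7,4) nearest=1 d=2 new=(7,4) → add node 4 parent=1 cost=6
6. q=(11,2) nearest=2 d=1 new=(11,2) → add node 5 parent=2 cost=9
7. q=(3,6) nearest=1 d=3 new=(3,6) → add node 6 parent=1 cost=7
8. q=(4,17) nearest=3 d=7 new=(4,14) → add node 7 parent=3 cost=12
9. q=(13,5) nearest=2 d=3 new=(13,5) → add node 8 parent=2 cost=11
10. q=(2,12) nearest=7 d=2 new=(2,12) → add node 9 parent=7 cost=14
11. q=(4,13) nearest=7 d=1 new=(4,13) → add node 10 parent=7 cost=13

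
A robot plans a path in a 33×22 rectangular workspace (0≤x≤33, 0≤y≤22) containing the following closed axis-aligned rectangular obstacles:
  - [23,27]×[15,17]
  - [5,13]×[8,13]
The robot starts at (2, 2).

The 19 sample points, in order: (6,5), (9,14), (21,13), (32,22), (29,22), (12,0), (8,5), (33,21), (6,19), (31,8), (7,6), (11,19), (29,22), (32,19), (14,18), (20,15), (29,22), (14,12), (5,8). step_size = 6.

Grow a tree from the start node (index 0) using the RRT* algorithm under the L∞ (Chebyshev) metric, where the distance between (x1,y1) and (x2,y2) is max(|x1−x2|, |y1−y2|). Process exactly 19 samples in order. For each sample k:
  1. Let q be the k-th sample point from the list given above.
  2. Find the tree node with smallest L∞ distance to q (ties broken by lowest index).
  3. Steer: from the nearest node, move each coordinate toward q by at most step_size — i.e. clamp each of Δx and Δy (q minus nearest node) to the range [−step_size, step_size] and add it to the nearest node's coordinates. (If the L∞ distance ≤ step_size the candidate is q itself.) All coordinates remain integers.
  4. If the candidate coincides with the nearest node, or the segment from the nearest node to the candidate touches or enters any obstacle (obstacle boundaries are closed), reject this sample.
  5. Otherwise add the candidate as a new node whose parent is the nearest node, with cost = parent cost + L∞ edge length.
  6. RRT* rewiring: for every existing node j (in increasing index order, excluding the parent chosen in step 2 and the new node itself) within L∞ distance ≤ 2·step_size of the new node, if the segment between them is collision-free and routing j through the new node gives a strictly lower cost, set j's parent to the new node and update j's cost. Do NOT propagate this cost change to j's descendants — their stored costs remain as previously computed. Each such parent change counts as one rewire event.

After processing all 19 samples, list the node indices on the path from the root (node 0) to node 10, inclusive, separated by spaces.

1. q=(6,5) nearest=0 d=4 new=(6,5) → add node 1 parent=0 cost=4
2. q=(9,14) nearest=1 d=9 new=(9,11) → blocked by [5,13]×[8,13], reject
3. q=(21,13) nearest=1 d=15 new=(12,11) → blocked by [5,13]×[8,13], reject
4. q=(32,22) nearest=1 d=26 new=(12,11) → blocked by [5,13]×[8,13], reject
5. q=(29,22) nearest=1 d=23 new=(12,11) → blocked by [5,13]×[8,13], reject
6. q=(12,0) nearest=1 d=6 new=(12,0) → add node 2 parent=1 cost=10
7. q=(8,5) nearest=1 d=2 new=(8,5) → add node 3 parent=1 cost=6
8. q=(33,21) nearest=2 d=21 new=(18,6) → add node 4 parent=2 cost=16
9. q=(6,19) nearest=4 d=13 new=(12,12) → blocked by [5,13]×[8,13], reject
10. q=(31,8) nearest=4 d=13 new=(24,8) → add node 5 parent=4 cost=22
11. q=(7,6) nearest=1 d=1 new=(7,6) → add node 6 parent=1 cost=5
12. q=(11,19) nearest=4 d=13 new=(12,12) → blocked by [5,13]×[8,13], reject
13. q=(29,22) nearest=5 d=14 new=(29,14) → add node 7 parent=5 cost=28
14. q=(32,19) nearest=7 d=5 new=(32,19) → add node 8 parent=7 cost=33
15. q=(14,18) nearest=5 d=10 new=(18,14) → add node 9 parent=5 cost=28
16. q=(20,15) nearest=9 d=2 new=(20,15) → add node 10 parent=9 cost=30
17. q=(29,22) nearest=8 d=3 new=(29,22) → add node 11 parent=8 cost=36
18. q=(14,12) nearest=9 d=4 new=(14,12) → add node 12 parent=9 cost=32
19. q=(5,8) nearest=6 d=2 new=(5,8) → blocked by [5,13]×[8,13], reject

Path: 0 1 2 4 5 9 10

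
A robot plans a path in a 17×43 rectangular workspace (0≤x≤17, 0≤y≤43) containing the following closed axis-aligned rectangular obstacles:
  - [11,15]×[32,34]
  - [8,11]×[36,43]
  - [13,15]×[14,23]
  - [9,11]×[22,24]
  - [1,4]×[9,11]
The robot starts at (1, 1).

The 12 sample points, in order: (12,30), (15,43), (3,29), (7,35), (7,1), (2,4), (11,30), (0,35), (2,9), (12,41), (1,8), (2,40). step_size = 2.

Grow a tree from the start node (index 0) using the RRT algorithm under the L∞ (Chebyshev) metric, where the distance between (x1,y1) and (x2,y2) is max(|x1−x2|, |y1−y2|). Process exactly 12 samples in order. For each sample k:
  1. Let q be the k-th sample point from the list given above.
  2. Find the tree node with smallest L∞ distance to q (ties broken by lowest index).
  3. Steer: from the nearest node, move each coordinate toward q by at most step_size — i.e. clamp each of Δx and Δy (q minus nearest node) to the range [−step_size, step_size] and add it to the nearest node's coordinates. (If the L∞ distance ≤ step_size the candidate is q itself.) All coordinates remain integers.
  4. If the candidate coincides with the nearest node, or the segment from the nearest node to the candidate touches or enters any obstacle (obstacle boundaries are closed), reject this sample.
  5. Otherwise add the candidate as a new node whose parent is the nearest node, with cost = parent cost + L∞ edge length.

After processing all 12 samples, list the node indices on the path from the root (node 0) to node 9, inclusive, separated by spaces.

Path: 0 1 2 3 4 7 8 9

1. q=(12,30) nearest=0 d=29 new=(3,3) → add node 1 parent=0 cost=2
2. q=(15,43) nearest=1 d=40 new=(5,5) → add node 2 parent=1 cost=4
3. q=(3,29) nearest=2 d=24 new=(3,7) → add node 3 parent=2 cost=6
4. q=(7,35) nearest=3 d=28 new=(5,9) → add node 4 parent=3 cost=8
5. q=(7,1) nearest=1 d=4 new=(5,1) → add node 5 parent=1 cost=4
6. q=(2,4) nearest=1 d=1 new=(2,4) → add node 6 parent=1 cost=3
7. q=(11,30) nearest=4 d=21 new=(7,11) → add node 7 parent=4 cost=10
8. q=(0,35) nearest=7 d=24 new=(5,13) → add node 8 parent=7 cost=12
9. q=(2,9) nearest=3 d=2 new=(2,9) → blocked by [1,4]×[9,11], reject
10. q=(12,41) nearest=8 d=28 new=(7,15) → add node 9 parent=8 cost=14
11. q=(1,8) nearest=3 d=2 new=(1,8) → add node 10 parent=3 cost=8
12. q=(2,40) nearest=9 d=25 new=(5,17) → add node 11 parent=9 cost=16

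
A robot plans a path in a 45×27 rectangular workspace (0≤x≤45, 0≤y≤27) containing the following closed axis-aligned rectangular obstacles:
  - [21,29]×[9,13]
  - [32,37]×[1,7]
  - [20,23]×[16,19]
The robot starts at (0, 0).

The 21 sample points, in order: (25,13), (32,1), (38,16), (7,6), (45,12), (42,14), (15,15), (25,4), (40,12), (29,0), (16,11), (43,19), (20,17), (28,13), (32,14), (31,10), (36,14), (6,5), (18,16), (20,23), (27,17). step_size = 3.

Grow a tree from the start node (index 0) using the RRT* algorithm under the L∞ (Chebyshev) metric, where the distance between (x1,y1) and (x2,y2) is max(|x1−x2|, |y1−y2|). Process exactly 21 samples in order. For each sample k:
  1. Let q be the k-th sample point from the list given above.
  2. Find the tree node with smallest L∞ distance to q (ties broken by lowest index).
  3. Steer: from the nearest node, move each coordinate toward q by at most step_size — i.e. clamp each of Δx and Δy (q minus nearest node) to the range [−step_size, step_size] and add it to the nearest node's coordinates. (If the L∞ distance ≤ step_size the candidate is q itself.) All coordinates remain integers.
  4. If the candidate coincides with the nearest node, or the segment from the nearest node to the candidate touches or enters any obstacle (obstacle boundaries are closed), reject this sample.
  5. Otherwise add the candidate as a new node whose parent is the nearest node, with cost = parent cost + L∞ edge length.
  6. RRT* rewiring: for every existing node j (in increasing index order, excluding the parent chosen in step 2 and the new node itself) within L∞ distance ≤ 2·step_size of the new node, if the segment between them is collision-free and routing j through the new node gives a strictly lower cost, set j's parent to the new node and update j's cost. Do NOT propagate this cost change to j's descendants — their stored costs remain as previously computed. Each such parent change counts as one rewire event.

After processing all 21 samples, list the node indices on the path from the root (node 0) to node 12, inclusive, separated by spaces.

1. q=(25,13) nearest=0 d=25 new=(3,3) → add node 1 parent=0 cost=3
2. q=(32,1) nearest=1 d=29 new=(6,1) → add node 2 parent=1 cost=6
3. q=(38,16) nearest=2 d=32 new=(9,4) → add node 3 parent=2 cost=9
4. q=(7,6) nearest=3 d=2 new=(7,6) → add node 4 parent=3 cost=11
5. q=(45,12) nearest=3 d=36 new=(12,7) → add node 5 parent=3 cost=12
6. q=(42,14) nearest=5 d=30 new=(15,10) → add node 6 parent=5 cost=15
7. q=(15,15) nearest=6 d=5 new=(15,13) → add node 7 parent=6 cost=18
8. q=(25,4) nearest=6 d=10 new=(18,7) → add node 8 parent=6 cost=18
9. q=(40,12) nearest=8 d=22 new=(21,10) → blocked by [21,29]×[9,13], reject
10. q=(29,0) nearest=8 d=11 new=(21,4) → add node 9 parent=8 cost=21
11. q=(16,11) nearest=6 d=1 new=(16,11) → add node 10 parent=6 cost=16
12. q=(43,19) nearest=9 d=22 new=(24,7) → add node 11 parent=9 cost=24
13. q=(20,17) nearest=7 d=5 new=(18,16) → add node 12 parent=7 cost=21
14. q=(28,13) nearest=11 d=6 new=(27,10) → blocked by [21,29]×[9,13], reject
15. q=(32,14) nearest=11 d=8 new=(27,10) → blocked by [21,29]×[9,13], reject
16. q=(31,10) nearest=11 d=7 new=(27,10) → blocked by [21,29]×[9,13], reject
17. q=(36,14) nearest=11 d=12 new=(27,10) → blocked by [21,29]×[9,13], reject
18. q=(6,5) nearest=4 d=1 new=(6,5) → add node 13 parent=4 cost=12
19. q=(18,16) nearest=12 d=0 → coincident, reject
20. q=(20,23) nearest=12 d=7 new=(20,19) → blocked by [20,23]×[16,19], reject
21. q=(27,17) nearest=12 d=9 new=(21,17) → blocked by [20,23]×[16,19], reject

Path: 0 1 2 3 5 6 7 12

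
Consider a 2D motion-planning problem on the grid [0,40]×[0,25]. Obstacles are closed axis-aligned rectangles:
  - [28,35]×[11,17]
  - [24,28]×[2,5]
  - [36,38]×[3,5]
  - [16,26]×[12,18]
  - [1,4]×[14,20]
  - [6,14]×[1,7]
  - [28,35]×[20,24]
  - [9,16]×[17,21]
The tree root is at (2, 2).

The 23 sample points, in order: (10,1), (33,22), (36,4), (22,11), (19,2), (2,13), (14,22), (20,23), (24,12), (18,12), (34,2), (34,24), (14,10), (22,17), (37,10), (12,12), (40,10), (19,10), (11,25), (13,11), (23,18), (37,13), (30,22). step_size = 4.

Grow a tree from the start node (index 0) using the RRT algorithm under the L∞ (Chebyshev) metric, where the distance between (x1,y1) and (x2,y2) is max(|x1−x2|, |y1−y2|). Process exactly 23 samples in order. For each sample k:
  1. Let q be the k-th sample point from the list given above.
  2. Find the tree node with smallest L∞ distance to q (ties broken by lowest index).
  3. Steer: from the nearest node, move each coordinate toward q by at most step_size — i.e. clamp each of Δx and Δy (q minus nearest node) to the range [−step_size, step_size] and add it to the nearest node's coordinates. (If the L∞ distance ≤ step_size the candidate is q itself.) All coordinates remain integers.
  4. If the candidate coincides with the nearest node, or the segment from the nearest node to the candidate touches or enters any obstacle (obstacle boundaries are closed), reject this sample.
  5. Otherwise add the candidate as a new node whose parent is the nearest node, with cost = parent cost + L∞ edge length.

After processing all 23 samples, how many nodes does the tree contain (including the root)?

1. q=(10,1) nearest=0 d=8 new=(6,1) → blocked by [6,14]×[1,7], reject
2. q=(33,22) nearest=0 d=31 new=(6,6) → blocked by [6,14]×[1,7], reject
3. q=(36,4) nearest=0 d=34 new=(6,4) → blocked by [6,14]×[1,7], reject
4. q=(22,11) nearest=0 d=20 new=(6,6) → blocked by [6,14]×[1,7], reject
5. q=(19,2) nearest=0 d=17 new=(6,2) → blocked by [6,14]×[1,7], reject
6. q=(2,13) nearest=0 d=11 new=(2,6) → add node 1 parent=0 cost=4
7. q=(14,22) nearest=1 d=16 new=(6,10) → add node 2 parent=1 cost=8
8. q=(20,23) nearest=2 d=14 new=(10,14) → add node 3 parent=2 cost=12
9. q=(24,12) nearest=3 d=14 new=(14,12) → add node 4 parent=3 cost=16
10. q=(18,12) nearest=4 d=4 new=(18,12) → blocked by [16,26]×[12,18], reject
11. q=(34,2) nearest=4 d=20 new=(18,8) → add node 5 parent=4 cost=20
12. q=(34,24) nearest=5 d=16 new=(22,12) → blocked by [16,26]×[12,18], reject
13. q=(14,10) nearest=4 d=2 new=(14,10) → add node 6 parent=4 cost=18
14. q=(22,17) nearest=4 d=8 new=(18,16) → blocked by [16,26]×[12,18], reject
15. q=(37,10) nearest=5 d=19 new=(22,10) → add node 7 parent=5 cost=24
16. q=(12,12) nearest=3 d=2 new=(12,12) → add node 8 parent=3 cost=14
17. q=(40,10) nearest=7 d=18 new=(26,10) → add node 9 parent=7 cost=28
18. q=(19,10) nearest=5 d=2 new=(19,10) → add node 10 parent=5 cost=22
19. q=(11,25) nearest=3 d=11 new=(11,18) → blocked by [9,16]×[17,21], reject
20. q=(13,11) nearest=4 d=1 new=(13,11) → add node 11 parent=4 cost=17
21. q=(23,18) nearest=7 d=8 new=(23,14) → blocked by [16,26]×[12,18], reject
22. q=(37,13) nearest=9 d=11 new=(30,13) → blocked by [28,35]×[11,17], reject
23. q=(30,22) nearest=7 d=12 new=(26,14) → blocked by [16,26]×[12,18], reject

Node count: 12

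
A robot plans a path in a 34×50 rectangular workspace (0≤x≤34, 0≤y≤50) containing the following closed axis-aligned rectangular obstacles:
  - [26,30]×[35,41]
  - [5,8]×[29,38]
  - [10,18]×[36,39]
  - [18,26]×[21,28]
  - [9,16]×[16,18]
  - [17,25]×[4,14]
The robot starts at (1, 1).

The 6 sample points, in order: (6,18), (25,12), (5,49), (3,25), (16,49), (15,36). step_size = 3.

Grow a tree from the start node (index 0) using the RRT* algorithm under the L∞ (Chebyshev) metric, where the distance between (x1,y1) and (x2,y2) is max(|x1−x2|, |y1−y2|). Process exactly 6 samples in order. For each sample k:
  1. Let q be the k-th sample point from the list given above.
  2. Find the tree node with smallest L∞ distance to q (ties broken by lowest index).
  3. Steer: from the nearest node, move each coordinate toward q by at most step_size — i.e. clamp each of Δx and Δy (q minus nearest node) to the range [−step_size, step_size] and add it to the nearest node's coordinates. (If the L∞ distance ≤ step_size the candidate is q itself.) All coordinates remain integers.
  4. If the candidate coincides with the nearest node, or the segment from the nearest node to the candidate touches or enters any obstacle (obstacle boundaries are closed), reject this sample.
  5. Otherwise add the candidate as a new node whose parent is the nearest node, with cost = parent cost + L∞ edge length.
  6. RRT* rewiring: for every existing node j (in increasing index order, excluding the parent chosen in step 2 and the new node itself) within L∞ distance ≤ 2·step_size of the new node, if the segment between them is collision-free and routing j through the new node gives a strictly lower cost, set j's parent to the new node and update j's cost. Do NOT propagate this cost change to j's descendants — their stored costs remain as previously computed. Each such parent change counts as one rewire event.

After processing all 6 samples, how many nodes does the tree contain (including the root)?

1. q=(6,18) nearest=0 d=17 new=(4,4) → add node 1 parent=0 cost=3
2. q=(25,12) nearest=1 d=21 new=(7,7) → add node 2 parent=1 cost=6
3. q=(5,49) nearest=2 d=42 new=(5,10) → add node 3 parent=2 cost=9
4. q=(3,25) nearest=3 d=15 new=(3,13) → add node 4 parent=3 cost=12
5. q=(16,49) nearest=4 d=36 new=(6,16) → add node 5 parent=4 cost=15
6. q=(15,36) nearest=5 d=20 new=(9,19) → add node 6 parent=5 cost=18

Node count: 7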